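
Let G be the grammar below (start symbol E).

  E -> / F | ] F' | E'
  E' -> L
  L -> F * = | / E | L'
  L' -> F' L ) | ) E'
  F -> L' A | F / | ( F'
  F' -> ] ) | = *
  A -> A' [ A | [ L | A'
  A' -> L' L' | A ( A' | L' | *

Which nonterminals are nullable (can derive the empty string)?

{ } (none)

No nonterminal has an empty production or an RHS whose symbols are all nullable.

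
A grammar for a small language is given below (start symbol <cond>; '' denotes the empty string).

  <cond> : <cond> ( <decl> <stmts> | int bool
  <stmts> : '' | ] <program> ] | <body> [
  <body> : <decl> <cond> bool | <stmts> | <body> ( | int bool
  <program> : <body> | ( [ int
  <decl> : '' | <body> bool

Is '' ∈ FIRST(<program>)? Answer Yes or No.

<program> : <body> and each of <body> is nullable, so <program> ⇒* ''.

Yes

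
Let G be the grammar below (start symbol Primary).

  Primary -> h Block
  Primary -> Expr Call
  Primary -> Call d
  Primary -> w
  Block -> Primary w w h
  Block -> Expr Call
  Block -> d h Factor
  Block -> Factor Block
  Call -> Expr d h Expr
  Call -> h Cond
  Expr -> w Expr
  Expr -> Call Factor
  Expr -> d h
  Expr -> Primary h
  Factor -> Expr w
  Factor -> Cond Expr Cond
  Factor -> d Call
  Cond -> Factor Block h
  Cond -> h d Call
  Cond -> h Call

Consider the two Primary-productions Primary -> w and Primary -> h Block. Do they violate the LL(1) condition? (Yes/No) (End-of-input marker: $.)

FIRST(w) = { w } and FIRST(h Block) = { h }.
The FIRST sets are disjoint and neither alternative is nullable — no conflict.

No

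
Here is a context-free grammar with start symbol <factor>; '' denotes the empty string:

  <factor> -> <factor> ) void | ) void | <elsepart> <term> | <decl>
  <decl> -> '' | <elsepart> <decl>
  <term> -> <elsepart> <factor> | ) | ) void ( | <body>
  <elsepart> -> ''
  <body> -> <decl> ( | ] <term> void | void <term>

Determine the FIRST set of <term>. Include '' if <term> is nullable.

From <term> -> <elsepart> <factor>: <elsepart>, <factor> nullable, take FIRST(<elsepart>) ∪ FIRST(<factor>) = { (, ), ], void }; also '' since the whole RHS is nullable.
<term> -> ) contributes {)}.
<term> -> ) void ( contributes {)}.
From <term> -> <body>: add FIRST(<body>) = { (, ], void }.
Union: FIRST(<term>) = { (, ), ], void, '' }.

{ (, ), ], void, '' }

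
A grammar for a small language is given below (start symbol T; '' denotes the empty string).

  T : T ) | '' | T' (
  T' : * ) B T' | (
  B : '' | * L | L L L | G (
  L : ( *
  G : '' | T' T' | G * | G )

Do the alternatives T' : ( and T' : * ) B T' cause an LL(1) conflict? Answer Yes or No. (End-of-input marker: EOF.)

FIRST(() = { ( } and FIRST(* ) B T') = { * }.
The FIRST sets are disjoint and neither alternative is nullable — no conflict.

No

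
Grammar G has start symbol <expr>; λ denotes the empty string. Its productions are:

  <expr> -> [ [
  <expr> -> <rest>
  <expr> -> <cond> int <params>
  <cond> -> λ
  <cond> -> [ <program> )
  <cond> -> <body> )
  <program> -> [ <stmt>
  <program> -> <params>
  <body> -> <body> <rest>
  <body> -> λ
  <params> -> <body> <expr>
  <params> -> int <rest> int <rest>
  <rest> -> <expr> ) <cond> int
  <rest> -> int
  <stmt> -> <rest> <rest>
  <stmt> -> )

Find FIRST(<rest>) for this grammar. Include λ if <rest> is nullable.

{ ), [, int }

From <rest> -> <expr> ) <cond> int: add FIRST(<expr>) = { ), [, int }.
<rest> -> int contributes {int}.
Union: FIRST(<rest>) = { ), [, int }.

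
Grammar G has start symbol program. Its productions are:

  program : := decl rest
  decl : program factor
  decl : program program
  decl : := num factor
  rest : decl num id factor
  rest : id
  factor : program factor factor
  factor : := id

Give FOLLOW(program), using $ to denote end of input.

{ $, :=, id, num }

program is the start symbol, so $ ∈ FOLLOW(program).
In decl : program factor: add FIRST(factor) = { := }.
In decl : program program: add FIRST(program) = { := }.
In decl : program program: program is at the end, add FOLLOW(decl) = { :=, id, num }.
In factor : program factor factor: add FIRST(factor factor) = { := }.
Union: FOLLOW(program) = { $, :=, id, num }.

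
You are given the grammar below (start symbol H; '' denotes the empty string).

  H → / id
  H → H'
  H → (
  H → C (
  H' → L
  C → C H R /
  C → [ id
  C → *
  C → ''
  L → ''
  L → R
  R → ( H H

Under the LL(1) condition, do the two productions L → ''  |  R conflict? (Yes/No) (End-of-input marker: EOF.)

Yes

FIRST('') = { '' } and FIRST(R) = { ( }.
The first alternative is nullable and FOLLOW(L) = { EOF, (, *, /, [ } shares ( with FIRST of the second — conflict.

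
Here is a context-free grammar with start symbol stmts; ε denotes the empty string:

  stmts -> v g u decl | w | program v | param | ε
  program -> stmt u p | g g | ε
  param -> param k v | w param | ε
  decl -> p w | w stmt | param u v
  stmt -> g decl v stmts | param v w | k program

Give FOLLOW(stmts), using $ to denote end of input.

stmts is the start symbol, so $ ∈ FOLLOW(stmts).
In stmt -> g decl v stmts: stmts is at the end, add FOLLOW(stmt) = { $, u, v }.
Union: FOLLOW(stmts) = { $, u, v }.

{ $, u, v }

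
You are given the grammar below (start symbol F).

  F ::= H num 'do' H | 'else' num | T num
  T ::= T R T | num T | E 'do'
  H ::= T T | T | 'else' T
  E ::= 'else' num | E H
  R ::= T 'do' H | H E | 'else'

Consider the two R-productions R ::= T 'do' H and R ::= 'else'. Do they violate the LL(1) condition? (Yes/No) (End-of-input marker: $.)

FIRST(T 'do' H) = { 'else', num } and FIRST('else') = { 'else' }.
Both contain 'else', so the two alternatives are not disjoint — LL(1) conflict.

Yes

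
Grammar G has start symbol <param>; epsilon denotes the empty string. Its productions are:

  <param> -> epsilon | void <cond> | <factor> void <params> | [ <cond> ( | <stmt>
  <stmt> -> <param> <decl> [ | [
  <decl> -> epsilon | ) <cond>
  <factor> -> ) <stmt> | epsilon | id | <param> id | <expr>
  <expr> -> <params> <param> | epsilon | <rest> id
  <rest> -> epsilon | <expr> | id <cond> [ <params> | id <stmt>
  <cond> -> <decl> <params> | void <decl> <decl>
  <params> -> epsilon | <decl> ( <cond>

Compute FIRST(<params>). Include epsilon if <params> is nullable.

{ (, ), epsilon }

<params> -> epsilon contributes epsilon.
From <params> -> <decl> ( <cond>: <decl> nullable, take FIRST(<decl>) ∪ {(} = { (, ) }.
Union: FIRST(<params>) = { (, ), epsilon }.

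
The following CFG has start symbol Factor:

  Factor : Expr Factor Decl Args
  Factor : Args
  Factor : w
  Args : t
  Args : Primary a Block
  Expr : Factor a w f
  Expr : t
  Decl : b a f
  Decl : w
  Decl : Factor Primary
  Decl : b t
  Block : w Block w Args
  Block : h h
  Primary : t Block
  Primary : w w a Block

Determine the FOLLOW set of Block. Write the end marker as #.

In Args : Primary a Block: Block is at the end, add FOLLOW(Args) = { #, a, b, t, w }.
In Block : w Block w Args: add FIRST(w Args) = { w }.
In Primary : t Block: Block is at the end, add FOLLOW(Primary) = { a, t, w }.
In Primary : w w a Block: Block is at the end, add FOLLOW(Primary) = { a, t, w }.
Union: FOLLOW(Block) = { #, a, b, t, w }.

{ #, a, b, t, w }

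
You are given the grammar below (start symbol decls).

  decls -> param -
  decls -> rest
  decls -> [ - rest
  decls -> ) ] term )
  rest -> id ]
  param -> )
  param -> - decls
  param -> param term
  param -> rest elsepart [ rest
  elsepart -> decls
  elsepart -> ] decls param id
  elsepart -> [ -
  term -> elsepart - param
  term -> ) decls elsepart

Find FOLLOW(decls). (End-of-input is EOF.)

{ EOF, ), -, [, ], id }

decls is the start symbol, so EOF ∈ FOLLOW(decls).
In param -> - decls: decls is at the end, add FOLLOW(param) = { ), -, [, ], id }.
In elsepart -> decls: decls is at the end, add FOLLOW(elsepart) = { ), -, [, ], id }.
In elsepart -> ] decls param id: add FIRST(param id) = { ), -, id }.
In term -> ) decls elsepart: add FIRST(elsepart) = { ), -, [, ], id }.
Union: FOLLOW(decls) = { EOF, ), -, [, ], id }.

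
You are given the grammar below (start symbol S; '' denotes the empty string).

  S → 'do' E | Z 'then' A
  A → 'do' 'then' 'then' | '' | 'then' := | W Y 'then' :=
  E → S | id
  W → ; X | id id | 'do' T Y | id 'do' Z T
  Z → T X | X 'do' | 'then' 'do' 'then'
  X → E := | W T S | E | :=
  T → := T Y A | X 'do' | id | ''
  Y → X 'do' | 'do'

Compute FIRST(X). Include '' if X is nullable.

From X → E :=: add FIRST(E) = { 'do', 'then', :=, ;, id }.
From X → W T S: add FIRST(W) = { 'do', ;, id }.
From X → E: add FIRST(E) = { 'do', 'then', :=, ;, id }.
X → := contributes {:=}.
Union: FIRST(X) = { 'do', 'then', :=, ;, id }.

{ 'do', 'then', :=, ;, id }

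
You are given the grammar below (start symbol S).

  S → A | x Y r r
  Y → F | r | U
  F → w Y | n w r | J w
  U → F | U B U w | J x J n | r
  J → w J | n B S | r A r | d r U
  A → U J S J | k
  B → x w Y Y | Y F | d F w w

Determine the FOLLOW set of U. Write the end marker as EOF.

{ EOF, d, k, n, r, w, x }

In Y → U: U is at the end, add FOLLOW(Y) = { EOF, d, k, n, r, w, x }.
In U → U B U w: add FIRST(B U w) = { d, n, r, w, x }.
In U → U B U w: add FIRST(w) = { w }.
In J → d r U: U is at the end, add FOLLOW(J) = { EOF, d, k, n, r, w, x }.
In A → U J S J: add FIRST(J S J) = { d, n, r, w }.
Union: FOLLOW(U) = { EOF, d, k, n, r, w, x }.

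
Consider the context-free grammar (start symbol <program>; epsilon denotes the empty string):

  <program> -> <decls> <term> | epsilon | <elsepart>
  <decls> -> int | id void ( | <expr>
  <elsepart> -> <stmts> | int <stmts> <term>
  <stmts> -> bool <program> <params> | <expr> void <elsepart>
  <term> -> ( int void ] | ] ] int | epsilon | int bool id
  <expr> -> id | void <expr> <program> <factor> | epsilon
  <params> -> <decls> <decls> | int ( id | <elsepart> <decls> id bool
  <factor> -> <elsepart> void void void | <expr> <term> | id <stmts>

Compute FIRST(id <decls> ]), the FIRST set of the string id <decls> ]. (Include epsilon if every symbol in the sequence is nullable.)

id is a terminal; add {id} and stop.

{ id }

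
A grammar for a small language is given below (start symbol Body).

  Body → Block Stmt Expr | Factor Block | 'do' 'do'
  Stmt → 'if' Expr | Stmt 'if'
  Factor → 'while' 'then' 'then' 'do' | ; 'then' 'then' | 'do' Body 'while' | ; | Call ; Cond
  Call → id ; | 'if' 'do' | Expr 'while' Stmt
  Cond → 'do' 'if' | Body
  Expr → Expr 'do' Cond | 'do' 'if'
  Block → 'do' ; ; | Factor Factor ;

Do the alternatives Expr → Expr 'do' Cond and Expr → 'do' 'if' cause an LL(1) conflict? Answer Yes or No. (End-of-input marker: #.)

Yes

FIRST(Expr 'do' Cond) = { 'do' } and FIRST('do' 'if') = { 'do' }.
Both contain 'do', so the two alternatives are not disjoint — LL(1) conflict.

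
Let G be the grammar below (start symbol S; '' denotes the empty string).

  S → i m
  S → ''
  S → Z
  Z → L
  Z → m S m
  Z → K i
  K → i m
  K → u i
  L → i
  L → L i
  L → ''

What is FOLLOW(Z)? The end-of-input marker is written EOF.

{ EOF, m }

In S → Z: Z is at the end, add FOLLOW(S) = { EOF, m }.
Union: FOLLOW(Z) = { EOF, m }.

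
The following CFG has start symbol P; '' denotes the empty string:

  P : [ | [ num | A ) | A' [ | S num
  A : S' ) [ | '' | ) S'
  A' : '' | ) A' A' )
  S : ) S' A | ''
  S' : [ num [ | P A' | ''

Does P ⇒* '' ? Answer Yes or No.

Nullable nonterminals: A, A', S, S'.
No production of P has an RHS whose symbols are all nullable, so P is not nullable.

No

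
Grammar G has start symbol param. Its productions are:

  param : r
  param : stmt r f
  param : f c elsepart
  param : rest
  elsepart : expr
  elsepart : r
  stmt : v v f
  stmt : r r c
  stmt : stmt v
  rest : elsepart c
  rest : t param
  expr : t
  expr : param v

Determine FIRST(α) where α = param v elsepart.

{ f, r, t, v }

Add FIRST(param) = { f, r, t, v }; param is not nullable, stop.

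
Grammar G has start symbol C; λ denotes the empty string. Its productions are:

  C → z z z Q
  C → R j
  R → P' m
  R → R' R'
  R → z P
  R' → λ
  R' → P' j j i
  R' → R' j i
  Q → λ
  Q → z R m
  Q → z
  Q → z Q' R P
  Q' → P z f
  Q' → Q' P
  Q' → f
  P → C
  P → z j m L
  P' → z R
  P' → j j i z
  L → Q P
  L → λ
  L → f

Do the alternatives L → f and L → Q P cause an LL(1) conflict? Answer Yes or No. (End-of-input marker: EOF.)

FIRST(f) = { f } and FIRST(Q P) = { j, z }.
The FIRST sets are disjoint and neither alternative is nullable — no conflict.

No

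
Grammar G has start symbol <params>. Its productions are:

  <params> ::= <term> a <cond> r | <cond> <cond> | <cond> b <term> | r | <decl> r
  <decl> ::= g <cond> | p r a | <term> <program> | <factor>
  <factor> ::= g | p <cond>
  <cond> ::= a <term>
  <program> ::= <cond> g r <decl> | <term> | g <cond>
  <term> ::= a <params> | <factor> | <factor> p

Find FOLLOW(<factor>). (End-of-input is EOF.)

{ EOF, a, b, g, p, r }

In <decl> ::= <factor>: <factor> is at the end, add FOLLOW(<decl>) = { r }.
In <term> ::= <factor>: <factor> is at the end, add FOLLOW(<term>) = { EOF, a, b, g, p, r }.
In <term> ::= <factor> p: add FIRST(p) = { p }.
Union: FOLLOW(<factor>) = { EOF, a, b, g, p, r }.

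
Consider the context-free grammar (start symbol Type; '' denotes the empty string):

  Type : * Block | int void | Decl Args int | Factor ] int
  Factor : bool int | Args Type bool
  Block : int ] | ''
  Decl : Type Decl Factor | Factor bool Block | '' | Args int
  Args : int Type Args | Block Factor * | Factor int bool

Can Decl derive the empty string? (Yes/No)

Yes

Decl has an ''-production, so Decl ⇒ ''.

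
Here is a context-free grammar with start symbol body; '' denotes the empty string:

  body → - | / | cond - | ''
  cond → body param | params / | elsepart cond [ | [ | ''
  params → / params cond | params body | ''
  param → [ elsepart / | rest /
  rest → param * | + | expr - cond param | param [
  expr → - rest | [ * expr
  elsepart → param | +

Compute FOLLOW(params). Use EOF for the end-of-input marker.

{ +, -, /, [ }

In cond → params /: add FIRST(/) = { / }.
In params → / params cond: add FIRST(cond)\{''} = { +, -, /, [ }.
  Since cond is nullable, also add FOLLOW(params) = { +, -, /, [ }.
In params → params body: add FIRST(body)\{''} = { +, -, /, [ }.
  Since body is nullable, also add FOLLOW(params) = { +, -, /, [ }.
Union: FOLLOW(params) = { +, -, /, [ }.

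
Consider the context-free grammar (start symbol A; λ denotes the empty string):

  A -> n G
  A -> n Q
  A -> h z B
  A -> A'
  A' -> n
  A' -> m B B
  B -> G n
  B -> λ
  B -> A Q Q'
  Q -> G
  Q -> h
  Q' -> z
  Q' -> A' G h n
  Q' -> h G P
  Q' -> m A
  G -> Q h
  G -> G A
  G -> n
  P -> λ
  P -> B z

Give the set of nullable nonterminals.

{ B, P }

Directly nullable (have an λ-production): B, P.
No other nonterminal has a production whose RHS symbols are all nullable.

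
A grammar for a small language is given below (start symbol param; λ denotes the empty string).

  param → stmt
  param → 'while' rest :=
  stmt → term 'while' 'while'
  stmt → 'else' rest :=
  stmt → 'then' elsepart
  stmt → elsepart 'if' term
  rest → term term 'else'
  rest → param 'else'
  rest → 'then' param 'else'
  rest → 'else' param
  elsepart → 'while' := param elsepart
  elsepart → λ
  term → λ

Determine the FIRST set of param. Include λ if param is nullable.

From param → stmt: add FIRST(stmt) = { 'else', 'if', 'then', 'while' }.
param → 'while' rest := contributes {'while'}.
Union: FIRST(param) = { 'else', 'if', 'then', 'while' }.

{ 'else', 'if', 'then', 'while' }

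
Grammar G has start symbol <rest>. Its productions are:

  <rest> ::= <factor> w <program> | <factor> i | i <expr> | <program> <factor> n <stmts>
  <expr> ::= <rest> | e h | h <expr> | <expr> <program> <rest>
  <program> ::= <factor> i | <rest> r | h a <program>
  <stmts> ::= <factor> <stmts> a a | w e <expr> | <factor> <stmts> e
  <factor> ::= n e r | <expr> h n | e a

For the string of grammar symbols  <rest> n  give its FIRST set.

{ e, h, i, n }

Add FIRST(<rest>) = { e, h, i, n }; <rest> is not nullable, stop.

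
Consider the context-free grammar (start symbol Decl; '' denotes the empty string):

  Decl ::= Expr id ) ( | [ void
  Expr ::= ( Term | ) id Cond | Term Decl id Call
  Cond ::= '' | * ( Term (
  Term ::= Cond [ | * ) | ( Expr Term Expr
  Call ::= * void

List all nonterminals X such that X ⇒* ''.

Directly nullable (have an ''-production): Cond.
No other nonterminal has a production whose RHS symbols are all nullable.

{ Cond }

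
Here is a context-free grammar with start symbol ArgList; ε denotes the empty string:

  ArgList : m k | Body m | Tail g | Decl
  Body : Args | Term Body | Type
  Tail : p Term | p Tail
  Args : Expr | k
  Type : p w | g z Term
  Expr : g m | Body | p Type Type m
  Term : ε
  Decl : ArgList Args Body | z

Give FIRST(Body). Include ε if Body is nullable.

From Body : Args: add FIRST(Args) = { g, k, p }.
From Body : Term Body: Term nullable, take FIRST(Term) ∪ FIRST(Body) = { g, k, p }.
From Body : Type: add FIRST(Type) = { g, p }.
Union: FIRST(Body) = { g, k, p }.

{ g, k, p }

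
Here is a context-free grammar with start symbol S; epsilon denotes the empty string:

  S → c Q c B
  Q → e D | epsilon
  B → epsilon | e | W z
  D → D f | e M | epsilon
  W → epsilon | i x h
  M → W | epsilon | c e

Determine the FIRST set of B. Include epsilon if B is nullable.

B → epsilon contributes epsilon.
B → e contributes {e}.
From B → W z: W nullable, take FIRST(W) ∪ {z} = { i, z }.
Union: FIRST(B) = { e, i, z, epsilon }.

{ e, i, z, epsilon }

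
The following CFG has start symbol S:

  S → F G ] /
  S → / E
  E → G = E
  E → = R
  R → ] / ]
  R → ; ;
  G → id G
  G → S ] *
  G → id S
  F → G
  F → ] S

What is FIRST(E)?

{ /, =, ], id }

From E → G = E: add FIRST(G) = { /, ], id }.
E → = R contributes {=}.
Union: FIRST(E) = { /, =, ], id }.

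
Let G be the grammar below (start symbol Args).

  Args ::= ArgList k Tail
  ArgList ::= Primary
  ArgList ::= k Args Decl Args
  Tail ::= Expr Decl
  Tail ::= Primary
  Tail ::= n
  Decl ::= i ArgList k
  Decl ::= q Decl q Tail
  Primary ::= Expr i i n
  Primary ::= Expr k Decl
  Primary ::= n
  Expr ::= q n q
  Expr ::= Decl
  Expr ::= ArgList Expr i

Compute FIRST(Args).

{ i, k, n, q }

From Args ::= ArgList k Tail: add FIRST(ArgList) = { i, k, n, q }.
Union: FIRST(Args) = { i, k, n, q }.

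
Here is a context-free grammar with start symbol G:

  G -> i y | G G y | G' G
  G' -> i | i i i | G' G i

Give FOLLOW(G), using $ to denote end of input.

{ $, i, y }

G is the start symbol, so $ ∈ FOLLOW(G).
In G -> G G y: add FIRST(G y) = { i }.
In G -> G G y: add FIRST(y) = { y }.
In G -> G' G: G is at the end, add FOLLOW(G) = { $, i, y }.
In G' -> G' G i: add FIRST(i) = { i }.
Union: FOLLOW(G) = { $, i, y }.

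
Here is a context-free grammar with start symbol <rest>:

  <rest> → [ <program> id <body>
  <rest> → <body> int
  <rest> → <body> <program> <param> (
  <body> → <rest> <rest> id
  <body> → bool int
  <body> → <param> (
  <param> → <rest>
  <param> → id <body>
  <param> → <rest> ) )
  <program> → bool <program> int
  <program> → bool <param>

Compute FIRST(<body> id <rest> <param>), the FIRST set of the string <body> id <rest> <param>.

{ [, bool, id }

Add FIRST(<body>) = { [, bool, id }; <body> is not nullable, stop.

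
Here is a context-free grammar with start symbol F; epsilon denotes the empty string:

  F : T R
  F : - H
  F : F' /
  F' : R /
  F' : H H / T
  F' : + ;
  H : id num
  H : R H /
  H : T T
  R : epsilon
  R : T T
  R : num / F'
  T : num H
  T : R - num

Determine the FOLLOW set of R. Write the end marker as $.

In F : T R: R is at the end, add FOLLOW(F) = { $ }.
In F' : R /: add FIRST(/) = { / }.
In H : R H /: add FIRST(H /) = { -, id, num }.
In T : R - num: add FIRST(- num) = { - }.
Union: FOLLOW(R) = { $, -, /, id, num }.

{ $, -, /, id, num }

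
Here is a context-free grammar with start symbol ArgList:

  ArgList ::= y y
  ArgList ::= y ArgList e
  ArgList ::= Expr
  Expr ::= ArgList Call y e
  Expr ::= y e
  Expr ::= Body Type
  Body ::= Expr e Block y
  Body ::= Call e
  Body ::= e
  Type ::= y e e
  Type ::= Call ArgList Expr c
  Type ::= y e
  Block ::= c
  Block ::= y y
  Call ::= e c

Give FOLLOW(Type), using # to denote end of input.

In Expr ::= Body Type: Type is at the end, add FOLLOW(Expr) = { #, c, e, y }.
Union: FOLLOW(Type) = { #, c, e, y }.

{ #, c, e, y }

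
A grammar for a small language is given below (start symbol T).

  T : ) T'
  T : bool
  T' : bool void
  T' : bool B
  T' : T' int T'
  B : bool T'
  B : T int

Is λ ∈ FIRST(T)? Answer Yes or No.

No nonterminal in this grammar is nullable.
No production of T has an RHS whose symbols are all nullable, so T is not nullable.

No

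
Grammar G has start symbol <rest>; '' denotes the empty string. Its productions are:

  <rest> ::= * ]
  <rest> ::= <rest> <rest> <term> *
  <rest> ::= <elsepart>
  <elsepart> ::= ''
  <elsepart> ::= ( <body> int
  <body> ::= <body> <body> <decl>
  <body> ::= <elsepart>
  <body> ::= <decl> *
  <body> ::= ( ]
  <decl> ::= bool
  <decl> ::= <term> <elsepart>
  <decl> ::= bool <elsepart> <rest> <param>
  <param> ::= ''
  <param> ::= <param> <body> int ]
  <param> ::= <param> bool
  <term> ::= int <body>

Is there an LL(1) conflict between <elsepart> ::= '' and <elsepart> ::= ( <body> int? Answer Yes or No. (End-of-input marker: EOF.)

Yes

FIRST('') = { '' } and FIRST(( <body> int) = { ( }.
The first alternative is nullable and FOLLOW(<elsepart>) = { EOF, (, *, bool, int } shares ( with FIRST of the second — conflict.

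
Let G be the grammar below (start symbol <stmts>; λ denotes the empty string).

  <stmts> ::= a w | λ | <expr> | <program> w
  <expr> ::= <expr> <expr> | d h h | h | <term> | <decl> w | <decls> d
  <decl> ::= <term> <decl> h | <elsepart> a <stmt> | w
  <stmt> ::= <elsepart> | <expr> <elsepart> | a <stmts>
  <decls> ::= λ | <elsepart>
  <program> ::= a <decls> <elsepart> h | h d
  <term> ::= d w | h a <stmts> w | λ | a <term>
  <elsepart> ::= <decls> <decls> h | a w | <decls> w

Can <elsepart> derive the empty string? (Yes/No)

Nullable nonterminals: <decls>, <expr>, <stmts>, <term>.
No production of <elsepart> has an RHS whose symbols are all nullable, so <elsepart> is not nullable.

No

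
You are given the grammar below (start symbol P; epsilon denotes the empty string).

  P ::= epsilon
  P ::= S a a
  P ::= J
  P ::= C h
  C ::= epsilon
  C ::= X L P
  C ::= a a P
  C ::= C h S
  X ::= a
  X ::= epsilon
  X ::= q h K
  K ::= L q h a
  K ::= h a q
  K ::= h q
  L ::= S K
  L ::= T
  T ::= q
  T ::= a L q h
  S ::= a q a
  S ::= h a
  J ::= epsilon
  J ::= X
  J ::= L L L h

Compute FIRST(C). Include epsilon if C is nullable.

C ::= epsilon contributes epsilon.
From C ::= X L P: X nullable, take FIRST(X) ∪ FIRST(L) = { a, h, q }.
C ::= a a P contributes {a}.
From C ::= C h S: C nullable, take FIRST(C) ∪ {h} = { a, h, q }.
Union: FIRST(C) = { a, h, q, epsilon }.

{ a, h, q, epsilon }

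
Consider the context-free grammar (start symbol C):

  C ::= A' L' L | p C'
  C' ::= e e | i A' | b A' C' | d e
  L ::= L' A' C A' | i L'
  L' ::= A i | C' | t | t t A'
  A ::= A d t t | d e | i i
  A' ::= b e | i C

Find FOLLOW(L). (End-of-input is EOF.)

{ EOF, b, d, e, i, p, t }

In C ::= A' L' L: L is at the end, add FOLLOW(C) = { EOF, b, d, e, i, p, t }.
Union: FOLLOW(L) = { EOF, b, d, e, i, p, t }.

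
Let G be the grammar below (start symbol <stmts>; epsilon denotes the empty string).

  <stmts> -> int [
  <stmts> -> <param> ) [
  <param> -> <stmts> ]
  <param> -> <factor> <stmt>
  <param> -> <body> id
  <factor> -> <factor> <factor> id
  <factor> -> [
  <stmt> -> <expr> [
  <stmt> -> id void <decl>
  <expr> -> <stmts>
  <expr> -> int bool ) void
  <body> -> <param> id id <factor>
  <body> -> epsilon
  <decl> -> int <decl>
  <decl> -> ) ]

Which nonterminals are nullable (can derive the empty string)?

{ <body> }

Directly nullable (have an epsilon-production): <body>.
No other nonterminal has a production whose RHS symbols are all nullable.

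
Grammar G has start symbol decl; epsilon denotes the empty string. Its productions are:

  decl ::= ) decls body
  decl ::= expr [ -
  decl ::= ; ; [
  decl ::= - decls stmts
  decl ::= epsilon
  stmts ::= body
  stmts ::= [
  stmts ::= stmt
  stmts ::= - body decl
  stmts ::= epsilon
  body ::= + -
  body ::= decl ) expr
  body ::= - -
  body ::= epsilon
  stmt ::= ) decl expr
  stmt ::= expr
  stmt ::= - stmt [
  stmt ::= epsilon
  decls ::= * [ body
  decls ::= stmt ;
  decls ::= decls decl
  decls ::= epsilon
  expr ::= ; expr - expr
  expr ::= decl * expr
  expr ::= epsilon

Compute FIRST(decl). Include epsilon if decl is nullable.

{ ), *, -, ;, [, epsilon }

decl ::= ) decls body contributes {)}.
From decl ::= expr [ -: expr nullable, take FIRST(expr) ∪ {[} = { ), *, -, ;, [ }.
decl ::= ; ; [ contributes {;}.
decl ::= - decls stmts contributes {-}.
decl ::= epsilon contributes epsilon.
Union: FIRST(decl) = { ), *, -, ;, [, epsilon }.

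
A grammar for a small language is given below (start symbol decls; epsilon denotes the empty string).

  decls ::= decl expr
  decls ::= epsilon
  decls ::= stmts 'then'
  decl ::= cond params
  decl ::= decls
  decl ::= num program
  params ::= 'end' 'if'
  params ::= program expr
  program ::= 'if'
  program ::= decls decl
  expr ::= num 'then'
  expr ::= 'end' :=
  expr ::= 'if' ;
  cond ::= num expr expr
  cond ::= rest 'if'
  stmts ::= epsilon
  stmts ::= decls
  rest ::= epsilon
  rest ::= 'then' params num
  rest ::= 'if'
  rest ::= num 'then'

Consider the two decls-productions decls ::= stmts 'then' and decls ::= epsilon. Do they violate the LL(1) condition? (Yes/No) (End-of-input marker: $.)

Yes

FIRST(stmts 'then') = { 'end', 'if', 'then', num } and FIRST(epsilon) = { epsilon }.
The second alternative is nullable and FOLLOW(decls) = { $, 'end', 'if', 'then', num } shares 'end' with FIRST of the first — conflict.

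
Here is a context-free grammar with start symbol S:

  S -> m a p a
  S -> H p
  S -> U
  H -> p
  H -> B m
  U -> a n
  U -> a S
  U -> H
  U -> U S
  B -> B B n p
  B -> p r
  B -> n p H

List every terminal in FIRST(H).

H -> p contributes {p}.
From H -> B m: add FIRST(B) = { n, p }.
Union: FIRST(H) = { n, p }.

{ n, p }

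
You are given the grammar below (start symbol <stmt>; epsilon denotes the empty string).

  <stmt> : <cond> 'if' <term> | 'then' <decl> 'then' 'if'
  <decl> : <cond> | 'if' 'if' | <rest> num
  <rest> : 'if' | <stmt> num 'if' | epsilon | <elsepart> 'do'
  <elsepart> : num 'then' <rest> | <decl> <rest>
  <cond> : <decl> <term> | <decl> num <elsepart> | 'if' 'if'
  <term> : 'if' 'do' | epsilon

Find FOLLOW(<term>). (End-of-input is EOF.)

In <stmt> : <cond> 'if' <term>: <term> is at the end, add FOLLOW(<stmt>) = { EOF, num }.
In <cond> : <decl> <term>: <term> is at the end, add FOLLOW(<cond>) = { 'do', 'if', 'then', num }.
Union: FOLLOW(<term>) = { EOF, 'do', 'if', 'then', num }.

{ EOF, 'do', 'if', 'then', num }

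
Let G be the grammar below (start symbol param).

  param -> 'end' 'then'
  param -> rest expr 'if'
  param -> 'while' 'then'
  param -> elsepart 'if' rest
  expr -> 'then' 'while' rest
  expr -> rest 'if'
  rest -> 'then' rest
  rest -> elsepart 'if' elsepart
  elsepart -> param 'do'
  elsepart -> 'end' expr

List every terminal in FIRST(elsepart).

{ 'end', 'then', 'while' }

From elsepart -> param 'do': add FIRST(param) = { 'end', 'then', 'while' }.
elsepart -> 'end' expr contributes {'end'}.
Union: FIRST(elsepart) = { 'end', 'then', 'while' }.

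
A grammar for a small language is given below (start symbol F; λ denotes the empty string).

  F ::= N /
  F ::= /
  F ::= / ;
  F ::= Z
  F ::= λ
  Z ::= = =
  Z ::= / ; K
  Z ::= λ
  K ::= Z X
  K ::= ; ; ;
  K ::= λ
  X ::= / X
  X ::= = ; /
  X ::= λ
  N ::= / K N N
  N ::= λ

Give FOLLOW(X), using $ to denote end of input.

In K ::= Z X: X is at the end, add FOLLOW(K) = { $, /, = }.
In X ::= / X: X is at the end, add FOLLOW(X) = { $, /, = }.
Union: FOLLOW(X) = { $, /, = }.

{ $, /, = }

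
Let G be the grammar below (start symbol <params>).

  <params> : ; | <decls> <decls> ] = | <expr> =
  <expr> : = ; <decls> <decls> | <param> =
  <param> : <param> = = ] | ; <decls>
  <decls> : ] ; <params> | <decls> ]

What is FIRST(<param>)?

{ ; }

From <param> : <param> = = ]: add FIRST(<param>) = { ; }.
<param> : ; <decls> contributes {;}.
Union: FIRST(<param>) = { ; }.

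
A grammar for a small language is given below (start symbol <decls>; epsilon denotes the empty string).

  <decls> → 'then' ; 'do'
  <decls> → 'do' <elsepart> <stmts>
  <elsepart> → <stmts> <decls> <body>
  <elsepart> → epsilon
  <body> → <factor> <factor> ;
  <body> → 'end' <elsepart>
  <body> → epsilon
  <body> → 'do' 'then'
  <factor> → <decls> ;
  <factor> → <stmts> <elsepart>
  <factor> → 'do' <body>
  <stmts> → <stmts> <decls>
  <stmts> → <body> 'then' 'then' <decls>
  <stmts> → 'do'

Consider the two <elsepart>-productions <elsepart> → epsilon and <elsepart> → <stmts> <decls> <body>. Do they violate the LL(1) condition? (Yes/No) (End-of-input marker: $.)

FIRST(epsilon) = { epsilon } and FIRST(<stmts> <decls> <body>) = { 'do', 'end', 'then' }.
The first alternative is nullable and FOLLOW(<elsepart>) = { 'do', 'end', 'then', ; } shares 'do' with FIRST of the second — conflict.

Yes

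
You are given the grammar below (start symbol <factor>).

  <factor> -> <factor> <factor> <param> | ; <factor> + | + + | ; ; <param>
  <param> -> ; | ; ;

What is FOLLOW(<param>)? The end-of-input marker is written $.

{ $, +, ; }

In <factor> -> <factor> <factor> <param>: <param> is at the end, add FOLLOW(<factor>) = { $, +, ; }.
In <factor> -> ; ; <param>: <param> is at the end, add FOLLOW(<factor>) = { $, +, ; }.
Union: FOLLOW(<param>) = { $, +, ; }.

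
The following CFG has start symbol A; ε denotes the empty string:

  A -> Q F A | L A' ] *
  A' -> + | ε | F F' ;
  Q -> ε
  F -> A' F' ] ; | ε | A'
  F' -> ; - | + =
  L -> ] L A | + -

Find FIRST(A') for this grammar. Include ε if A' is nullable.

A' -> + contributes {+}.
A' -> ε contributes ε.
From A' -> F F' ;: F nullable, take FIRST(F) ∪ FIRST(F') = { +, ; }.
Union: FIRST(A') = { +, ;, ε }.

{ +, ;, ε }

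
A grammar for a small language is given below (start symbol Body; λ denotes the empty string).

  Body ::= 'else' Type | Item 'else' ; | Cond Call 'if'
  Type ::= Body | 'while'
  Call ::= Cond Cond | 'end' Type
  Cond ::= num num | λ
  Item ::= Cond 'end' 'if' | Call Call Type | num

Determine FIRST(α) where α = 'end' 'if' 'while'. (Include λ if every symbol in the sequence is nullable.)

{ 'end' }

'end' is a terminal; add {'end'} and stop.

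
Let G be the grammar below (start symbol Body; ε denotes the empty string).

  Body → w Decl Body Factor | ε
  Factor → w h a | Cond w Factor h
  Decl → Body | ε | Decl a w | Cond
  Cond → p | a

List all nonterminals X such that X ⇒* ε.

Directly nullable (have an ε-production): Body, Decl.
No other nonterminal has a production whose RHS symbols are all nullable.

{ Body, Decl }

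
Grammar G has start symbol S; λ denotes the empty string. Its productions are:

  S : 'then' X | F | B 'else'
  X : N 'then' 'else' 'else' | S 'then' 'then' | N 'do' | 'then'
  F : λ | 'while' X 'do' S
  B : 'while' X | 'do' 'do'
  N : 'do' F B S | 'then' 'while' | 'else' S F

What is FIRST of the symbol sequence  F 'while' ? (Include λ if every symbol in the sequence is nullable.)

{ 'while' }

Add FIRST(F)\{λ} = { 'while' }; F is nullable, continue.
'while' is a terminal; add {'while'} and stop.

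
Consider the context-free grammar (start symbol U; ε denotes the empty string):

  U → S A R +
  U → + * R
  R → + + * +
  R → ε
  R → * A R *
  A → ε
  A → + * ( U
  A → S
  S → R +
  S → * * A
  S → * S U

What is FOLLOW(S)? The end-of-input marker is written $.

{ *, + }

In U → S A R +: add FIRST(A R +) = { *, + }.
In A → S: S is at the end, add FOLLOW(A) = { *, + }.
In S → * S U: add FIRST(U) = { *, + }.
Union: FOLLOW(S) = { *, + }.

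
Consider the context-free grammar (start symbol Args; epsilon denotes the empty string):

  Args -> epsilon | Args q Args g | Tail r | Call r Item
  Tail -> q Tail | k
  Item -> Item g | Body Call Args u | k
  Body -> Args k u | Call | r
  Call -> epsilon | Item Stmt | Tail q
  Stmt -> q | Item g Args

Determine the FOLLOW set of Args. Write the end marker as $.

Args is the start symbol, so $ ∈ FOLLOW(Args).
In Args -> Args q Args g: add FIRST(q Args g) = { q }.
In Args -> Args q Args g: add FIRST(g) = { g }.
In Item -> Body Call Args u: add FIRST(u) = { u }.
In Body -> Args k u: add FIRST(k u) = { k }.
In Stmt -> Item g Args: Args is at the end, add FOLLOW(Stmt) = { k, q, r, u }.
Union: FOLLOW(Args) = { $, g, k, q, r, u }.

{ $, g, k, q, r, u }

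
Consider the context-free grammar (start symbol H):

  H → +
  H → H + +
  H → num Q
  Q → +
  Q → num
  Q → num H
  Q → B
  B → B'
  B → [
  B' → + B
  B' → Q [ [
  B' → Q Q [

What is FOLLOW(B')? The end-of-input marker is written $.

In B → B': B' is at the end, add FOLLOW(B) = { $, +, [, num }.
Union: FOLLOW(B') = { $, +, [, num }.

{ $, +, [, num }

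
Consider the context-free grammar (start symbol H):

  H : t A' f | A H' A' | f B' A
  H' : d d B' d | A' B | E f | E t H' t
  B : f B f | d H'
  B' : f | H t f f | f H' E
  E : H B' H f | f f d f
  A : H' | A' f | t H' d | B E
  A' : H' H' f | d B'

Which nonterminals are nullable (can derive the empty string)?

No nonterminal has an empty production or an RHS whose symbols are all nullable.

{ } (none)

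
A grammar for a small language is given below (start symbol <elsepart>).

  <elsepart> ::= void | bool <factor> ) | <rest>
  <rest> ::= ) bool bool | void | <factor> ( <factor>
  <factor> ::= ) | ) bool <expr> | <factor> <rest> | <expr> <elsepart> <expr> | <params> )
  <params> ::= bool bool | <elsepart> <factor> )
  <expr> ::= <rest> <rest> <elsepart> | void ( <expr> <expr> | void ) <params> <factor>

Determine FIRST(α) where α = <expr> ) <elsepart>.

Add FIRST(<expr>) = { ), bool, void }; <expr> is not nullable, stop.

{ ), bool, void }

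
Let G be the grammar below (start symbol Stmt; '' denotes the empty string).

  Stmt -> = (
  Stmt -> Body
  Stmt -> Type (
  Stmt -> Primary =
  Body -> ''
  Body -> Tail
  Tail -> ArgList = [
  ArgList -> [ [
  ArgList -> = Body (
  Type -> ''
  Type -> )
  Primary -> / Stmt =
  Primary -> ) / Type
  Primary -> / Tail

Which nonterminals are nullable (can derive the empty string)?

{ Body, Stmt, Type }

Directly nullable (have an ''-production): Body, Type.
Stmt -> Body with every symbol nullable, so Stmt is nullable.
No other nonterminal has a production whose RHS symbols are all nullable.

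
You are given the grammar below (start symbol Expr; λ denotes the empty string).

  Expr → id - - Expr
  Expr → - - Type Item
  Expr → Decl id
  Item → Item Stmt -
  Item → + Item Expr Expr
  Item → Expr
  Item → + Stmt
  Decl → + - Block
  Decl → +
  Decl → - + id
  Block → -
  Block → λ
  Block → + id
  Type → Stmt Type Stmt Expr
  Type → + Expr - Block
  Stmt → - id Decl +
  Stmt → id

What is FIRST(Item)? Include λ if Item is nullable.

From Item → Item Stmt -: add FIRST(Item) = { +, -, id }.
Item → + Item Expr Expr contributes {+}.
From Item → Expr: add FIRST(Expr) = { +, -, id }.
Item → + Stmt contributes {+}.
Union: FIRST(Item) = { +, -, id }.

{ +, -, id }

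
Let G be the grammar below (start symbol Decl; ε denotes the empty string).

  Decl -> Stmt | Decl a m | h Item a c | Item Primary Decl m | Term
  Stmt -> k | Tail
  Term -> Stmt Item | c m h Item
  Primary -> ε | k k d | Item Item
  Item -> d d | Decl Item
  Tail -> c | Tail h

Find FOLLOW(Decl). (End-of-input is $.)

Decl is the start symbol, so $ ∈ FOLLOW(Decl).
In Decl -> Decl a m: add FIRST(a m) = { a }.
In Decl -> Item Primary Decl m: add FIRST(m) = { m }.
In Item -> Decl Item: add FIRST(Item) = { c, d, h, k }.
Union: FOLLOW(Decl) = { $, a, c, d, h, k, m }.

{ $, a, c, d, h, k, m }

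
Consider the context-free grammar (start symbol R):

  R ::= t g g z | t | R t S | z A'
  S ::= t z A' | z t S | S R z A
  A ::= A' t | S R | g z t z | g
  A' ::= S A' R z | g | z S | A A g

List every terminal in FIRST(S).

{ t, z }

S ::= t z A' contributes {t}.
S ::= z t S contributes {z}.
From S ::= S R z A: add FIRST(S) = { t, z }.
Union: FIRST(S) = { t, z }.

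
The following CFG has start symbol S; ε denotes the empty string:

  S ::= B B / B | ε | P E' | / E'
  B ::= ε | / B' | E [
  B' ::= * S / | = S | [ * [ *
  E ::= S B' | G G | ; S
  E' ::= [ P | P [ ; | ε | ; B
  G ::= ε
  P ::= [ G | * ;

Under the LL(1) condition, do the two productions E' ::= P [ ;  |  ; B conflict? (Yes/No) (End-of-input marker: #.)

No

FIRST(P [ ;) = { *, [ } and FIRST(; B) = { ; }.
The FIRST sets are disjoint and neither alternative is nullable — no conflict.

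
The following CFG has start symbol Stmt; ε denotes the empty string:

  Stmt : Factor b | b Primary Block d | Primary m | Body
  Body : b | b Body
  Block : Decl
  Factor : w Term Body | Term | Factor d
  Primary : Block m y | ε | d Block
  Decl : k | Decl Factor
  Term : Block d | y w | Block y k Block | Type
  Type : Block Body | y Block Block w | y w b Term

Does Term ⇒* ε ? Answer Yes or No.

No

Nullable nonterminals: Primary.
No production of Term has an RHS whose symbols are all nullable, so Term is not nullable.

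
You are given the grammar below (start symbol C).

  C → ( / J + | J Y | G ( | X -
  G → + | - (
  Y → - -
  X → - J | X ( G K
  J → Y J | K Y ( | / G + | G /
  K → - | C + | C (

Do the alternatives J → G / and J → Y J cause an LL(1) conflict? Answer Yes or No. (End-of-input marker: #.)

Yes

FIRST(G /) = { +, - } and FIRST(Y J) = { - }.
Both contain -, so the two alternatives are not disjoint — LL(1) conflict.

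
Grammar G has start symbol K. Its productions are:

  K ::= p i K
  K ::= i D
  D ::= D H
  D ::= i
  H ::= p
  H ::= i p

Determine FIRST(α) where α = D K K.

{ i }

Add FIRST(D) = { i }; D is not nullable, stop.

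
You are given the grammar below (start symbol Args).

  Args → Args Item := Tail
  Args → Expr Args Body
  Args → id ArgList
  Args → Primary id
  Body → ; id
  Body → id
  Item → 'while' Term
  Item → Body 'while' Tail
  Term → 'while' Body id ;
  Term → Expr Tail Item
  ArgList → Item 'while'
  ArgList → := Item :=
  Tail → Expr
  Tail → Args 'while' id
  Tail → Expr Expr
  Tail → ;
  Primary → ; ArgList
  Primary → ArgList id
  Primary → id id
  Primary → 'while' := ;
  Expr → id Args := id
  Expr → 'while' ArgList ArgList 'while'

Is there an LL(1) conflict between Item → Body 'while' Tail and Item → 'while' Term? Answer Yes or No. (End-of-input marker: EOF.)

FIRST(Body 'while' Tail) = { ;, id } and FIRST('while' Term) = { 'while' }.
The FIRST sets are disjoint and neither alternative is nullable — no conflict.

No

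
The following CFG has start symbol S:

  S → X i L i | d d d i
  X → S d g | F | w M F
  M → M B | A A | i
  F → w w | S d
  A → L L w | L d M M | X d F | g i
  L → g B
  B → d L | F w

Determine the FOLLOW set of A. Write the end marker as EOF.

{ d, g, i, w }

In M → A A: add FIRST(A) = { d, g, w }.
In M → A A: A is at the end, add FOLLOW(M) = { d, g, i, w }.
Union: FOLLOW(A) = { d, g, i, w }.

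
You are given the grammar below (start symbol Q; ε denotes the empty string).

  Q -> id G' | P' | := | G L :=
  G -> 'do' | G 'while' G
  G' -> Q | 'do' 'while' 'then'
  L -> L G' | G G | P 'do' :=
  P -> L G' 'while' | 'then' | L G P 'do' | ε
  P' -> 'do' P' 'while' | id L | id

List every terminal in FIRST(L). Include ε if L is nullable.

{ 'do', 'then' }

From L -> L G': add FIRST(L) = { 'do', 'then' }.
From L -> G G: add FIRST(G) = { 'do' }.
From L -> P 'do' :=: P nullable, take FIRST(P) ∪ {'do'} = { 'do', 'then' }.
Union: FIRST(L) = { 'do', 'then' }.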